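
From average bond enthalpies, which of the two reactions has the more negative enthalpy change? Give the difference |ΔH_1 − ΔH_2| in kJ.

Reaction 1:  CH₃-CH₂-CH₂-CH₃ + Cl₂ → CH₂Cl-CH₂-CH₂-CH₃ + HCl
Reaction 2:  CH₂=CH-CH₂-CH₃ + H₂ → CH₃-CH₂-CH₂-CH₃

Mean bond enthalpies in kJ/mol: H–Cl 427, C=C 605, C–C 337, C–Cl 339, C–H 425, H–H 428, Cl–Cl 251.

Reaction 2, by 64 kJ

Reaction 1:
  Bonds broken (reactants):
    C–C: 3 × 337 = 1011
    C–H: 10 × 425 = 4250
    Cl–Cl: 1 × 251 = 251
    Σ(broken) = 5512 kJ
  Bonds formed (products):
    C–C: 3 × 337 = 1011
    C–Cl: 1 × 339 = 339
    C–H: 9 × 425 = 3825
    H–Cl: 1 × 427 = 427
    Σ(formed) = 5602 kJ
  ΔH_1 = 5512 − 5602 = −90 kJ
Reaction 2:
  Bonds broken (reactants):
    C–C: 2 × 337 = 674
    C–H: 8 × 425 = 3400
    C=C: 1 × 605 = 605
    H–H: 1 × 428 = 428
    Σ(broken) = 5107 kJ
  Bonds formed (products):
    C–C: 3 × 337 = 1011
    C–H: 10 × 425 = 4250
    Σ(formed) = 5261 kJ
  ΔH_2 = 5107 − 5261 = −154 kJ
ΔH_1 − ΔH_2 = +64 kJ, so reaction 2 has the more negative ΔH; |ΔH_1 − ΔH_2| = 64 kJ.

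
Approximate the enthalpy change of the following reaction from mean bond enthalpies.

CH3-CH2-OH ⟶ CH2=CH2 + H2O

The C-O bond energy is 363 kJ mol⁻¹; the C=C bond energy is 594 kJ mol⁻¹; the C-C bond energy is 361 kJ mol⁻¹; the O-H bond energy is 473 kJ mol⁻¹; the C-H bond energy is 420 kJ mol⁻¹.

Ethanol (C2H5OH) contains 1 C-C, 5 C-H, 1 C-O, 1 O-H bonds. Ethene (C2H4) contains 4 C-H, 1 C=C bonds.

ΔH ≈ +77 kJ

Bonds broken (reactants):
  C-C: 1 × 361 = 361
  C-H: 5 × 420 = 2100
  C-O: 1 × 363 = 363
  O-H: 1 × 473 = 473
  Σ(broken) = 3297 kJ
Bonds formed (products):
  C-H: 4 × 420 = 1680
  C=C: 1 × 594 = 594
  O-H: 2 × 473 = 946
  Σ(formed) = 3220 kJ
ΔH = Σ(broken) − Σ(formed) = 3297 − 3220 = +77 kJ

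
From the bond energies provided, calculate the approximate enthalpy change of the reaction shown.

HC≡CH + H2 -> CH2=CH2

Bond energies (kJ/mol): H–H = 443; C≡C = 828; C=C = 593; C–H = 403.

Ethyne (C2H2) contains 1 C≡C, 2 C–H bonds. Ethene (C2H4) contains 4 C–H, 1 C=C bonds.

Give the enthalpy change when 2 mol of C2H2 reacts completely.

ΔH = −256 kJ

Bonds broken (reactants):
  C≡C: 1 × 828 = 828
  C–H: 2 × 403 = 806
  H–H: 1 × 443 = 443
  Σ(broken) = 2077 kJ
Bonds formed (products):
  C–H: 4 × 403 = 1612
  C=C: 1 × 593 = 593
  Σ(formed) = 2205 kJ
ΔH = Σ(broken) − Σ(formed) = 2077 − 2205 = −128 kJ
For 2× the reaction as written: 2 × (−128) = −256 kJ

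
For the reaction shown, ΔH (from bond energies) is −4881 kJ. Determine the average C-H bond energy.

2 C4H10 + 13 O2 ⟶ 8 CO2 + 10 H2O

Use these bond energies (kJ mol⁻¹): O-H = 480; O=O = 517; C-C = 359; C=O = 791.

Let D be the C-H bond energy.
Σ(broken) = 6×359 + 20×D + 13×517 = 8875 + 20D
Σ(formed) = 16×791 + 20×480 = 22256
ΔH = Σ(broken) − Σ(formed) = (8875 + 20D) − (22256) = −13381 + 20D
Setting this equal to −4881 kJ gives 20D = 8500, so D = 425 kJ/mol.

D(C-H) ≈ 425 kJ/mol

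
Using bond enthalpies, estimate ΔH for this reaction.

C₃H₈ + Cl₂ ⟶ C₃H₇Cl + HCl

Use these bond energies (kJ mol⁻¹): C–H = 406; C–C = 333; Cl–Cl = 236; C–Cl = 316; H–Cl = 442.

Bonds broken (reactants):
  C–C: 2 × 333 = 666
  C–H: 8 × 406 = 3248
  Cl–Cl: 1 × 236 = 236
  Σ(broken) = 4150 kJ
Bonds formed (products):
  C–C: 2 × 333 = 666
  C–Cl: 1 × 316 = 316
  C–H: 7 × 406 = 2842
  H–Cl: 1 × 442 = 442
  Σ(formed) = 4266 kJ
ΔH = Σ(broken) − Σ(formed) = 4150 − 4266 = −116 kJ

ΔH ≈ −116 kJ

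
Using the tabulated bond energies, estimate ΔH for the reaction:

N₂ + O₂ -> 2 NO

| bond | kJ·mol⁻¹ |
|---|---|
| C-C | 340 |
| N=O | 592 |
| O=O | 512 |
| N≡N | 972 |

ΔH ≈ +300 kJ

Bonds broken (reactants):
  N≡N: 1 × 972 = 972
  O=O: 1 × 512 = 512
  Σ(broken) = 1484 kJ
Bonds formed (products):
  N=O: 2 × 592 = 1184
  Σ(formed) = 1184 kJ
ΔH = Σ(broken) − Σ(formed) = 1484 − 1184 = +300 kJ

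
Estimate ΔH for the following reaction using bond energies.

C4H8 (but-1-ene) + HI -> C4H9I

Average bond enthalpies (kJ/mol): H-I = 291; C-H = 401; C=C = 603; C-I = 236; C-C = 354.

ΔH ≈ −97 kJ

Bonds broken (reactants):
  C-C: 2 × 354 = 708
  C-H: 8 × 401 = 3208
  C=C: 1 × 603 = 603
  H-I: 1 × 291 = 291
  Σ(broken) = 4810 kJ
Bonds formed (products):
  C-C: 3 × 354 = 1062
  C-H: 9 × 401 = 3609
  C-I: 1 × 236 = 236
  Σ(formed) = 4907 kJ
ΔH = Σ(broken) − Σ(formed) = 4810 − 4907 = −97 kJ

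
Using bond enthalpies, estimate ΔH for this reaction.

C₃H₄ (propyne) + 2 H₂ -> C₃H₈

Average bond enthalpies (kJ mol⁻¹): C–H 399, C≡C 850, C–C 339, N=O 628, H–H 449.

ΔH ≈ −187 kJ

Bonds broken (reactants):
  C≡C: 1 × 850 = 850
  C–C: 1 × 339 = 339
  C–H: 4 × 399 = 1596
  H–H: 2 × 449 = 898
  Σ(broken) = 3683 kJ
Bonds formed (products):
  C–C: 2 × 339 = 678
  C–H: 8 × 399 = 3192
  Σ(formed) = 3870 kJ
ΔH = Σ(broken) − Σ(formed) = 3683 − 3870 = −187 kJ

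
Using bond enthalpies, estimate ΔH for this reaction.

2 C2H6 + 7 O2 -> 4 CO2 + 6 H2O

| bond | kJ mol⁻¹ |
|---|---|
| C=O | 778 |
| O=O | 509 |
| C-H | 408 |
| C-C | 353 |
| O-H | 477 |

Bonds broken (reactants):
  C-C: 2 × 353 = 706
  C-H: 12 × 408 = 4896
  O=O: 7 × 509 = 3563
  Σ(broken) = 9165 kJ
Bonds formed (products):
  C=O: 8 × 778 = 6224
  O-H: 12 × 477 = 5724
  Σ(formed) = 11948 kJ
ΔH = Σ(broken) − Σ(formed) = 9165 − 11948 = −2783 kJ

ΔH ≈ −2783 kJ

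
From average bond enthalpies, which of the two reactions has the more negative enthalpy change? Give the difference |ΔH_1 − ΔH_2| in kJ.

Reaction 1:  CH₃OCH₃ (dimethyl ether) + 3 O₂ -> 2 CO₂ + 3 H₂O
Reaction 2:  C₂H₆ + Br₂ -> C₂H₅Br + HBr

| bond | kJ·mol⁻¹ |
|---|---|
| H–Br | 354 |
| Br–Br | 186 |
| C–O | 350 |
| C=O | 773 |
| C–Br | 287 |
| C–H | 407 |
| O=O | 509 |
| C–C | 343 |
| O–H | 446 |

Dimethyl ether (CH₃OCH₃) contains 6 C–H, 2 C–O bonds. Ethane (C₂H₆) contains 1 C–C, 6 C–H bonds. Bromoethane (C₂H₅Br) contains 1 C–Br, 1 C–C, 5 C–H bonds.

Reaction 1, by 1051 kJ

Reaction 1:
  Bonds broken (reactants):
    C–H: 6 × 407 = 2442
    C–O: 2 × 350 = 700
    O=O: 3 × 509 = 1527
    Σ(broken) = 4669 kJ
  Bonds formed (products):
    C=O: 4 × 773 = 3092
    O–H: 6 × 446 = 2676
    Σ(formed) = 5768 kJ
  ΔH_1 = 4669 − 5768 = −1099 kJ
Reaction 2:
  Bonds broken (reactants):
    Br–Br: 1 × 186 = 186
    C–C: 1 × 343 = 343
    C–H: 6 × 407 = 2442
    Σ(broken) = 2971 kJ
  Bonds formed (products):
    C–Br: 1 × 287 = 287
    C–C: 1 × 343 = 343
    C–H: 5 × 407 = 2035
    H–Br: 1 × 354 = 354
    Σ(formed) = 3019 kJ
  ΔH_2 = 2971 − 3019 = −48 kJ
ΔH_1 − ΔH_2 = −1051 kJ, so reaction 1 has the more negative ΔH; |ΔH_1 − ΔH_2| = 1051 kJ.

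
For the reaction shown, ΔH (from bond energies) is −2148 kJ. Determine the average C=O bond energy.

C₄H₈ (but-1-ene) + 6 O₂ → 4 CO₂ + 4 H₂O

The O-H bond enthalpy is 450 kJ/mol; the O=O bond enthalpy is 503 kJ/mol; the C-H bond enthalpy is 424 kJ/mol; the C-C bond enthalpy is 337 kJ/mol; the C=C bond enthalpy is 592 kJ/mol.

Let D be the C=O bond energy.
Σ(broken) = 2×337 + 8×424 + 1×592 + 6×503 = 7676
Σ(formed) = 8×D + 8×450 = 3600 + 8D
ΔH = Σ(broken) − Σ(formed) = (7676) − (3600 + 8D) = +4076 − 8D
Setting this equal to −2148 kJ gives 8D = 6224, so D = 778 kJ/mol.

D(C=O) ≈ 778 kJ/mol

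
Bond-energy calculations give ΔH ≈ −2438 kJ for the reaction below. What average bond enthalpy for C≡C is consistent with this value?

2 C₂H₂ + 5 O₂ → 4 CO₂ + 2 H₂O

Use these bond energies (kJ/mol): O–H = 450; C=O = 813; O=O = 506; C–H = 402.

D(C≡C) ≈ 864 kJ/mol

Let D be the C≡C bond energy.
Σ(broken) = 2×D + 4×402 + 5×506 = 4138 + 2D
Σ(formed) = 8×813 + 4×450 = 8304
ΔH = Σ(broken) − Σ(formed) = (4138 + 2D) − (8304) = −4166 + 2D
Setting this equal to −2438 kJ gives 2D = 1728, so D = 864 kJ/mol.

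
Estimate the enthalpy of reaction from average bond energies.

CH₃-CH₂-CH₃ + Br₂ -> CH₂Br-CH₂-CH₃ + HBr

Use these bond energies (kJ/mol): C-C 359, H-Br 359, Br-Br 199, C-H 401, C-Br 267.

ΔH ≈ −26 kJ

Bonds broken (reactants):
  Br-Br: 1 × 199 = 199
  C-C: 2 × 359 = 718
  C-H: 8 × 401 = 3208
  Σ(broken) = 4125 kJ
Bonds formed (products):
  C-Br: 1 × 267 = 267
  C-C: 2 × 359 = 718
  C-H: 7 × 401 = 2807
  H-Br: 1 × 359 = 359
  Σ(formed) = 4151 kJ
ΔH = Σ(broken) − Σ(formed) = 4125 − 4151 = −26 kJ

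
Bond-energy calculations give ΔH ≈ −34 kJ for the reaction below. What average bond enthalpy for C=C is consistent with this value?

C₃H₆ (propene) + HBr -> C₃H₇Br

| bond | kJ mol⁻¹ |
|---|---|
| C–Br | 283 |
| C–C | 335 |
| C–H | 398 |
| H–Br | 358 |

Let D be the C=C bond energy.
Σ(broken) = 1×335 + 6×398 + 1×D + 1×358 = 3081 + D
Σ(formed) = 1×283 + 2×335 + 7×398 = 3739
ΔH = Σ(broken) − Σ(formed) = (3081 + D) − (3739) = −658 + D
Setting this equal to −34 kJ gives D = 624 kJ/mol.

D(C=C) ≈ 624 kJ/mol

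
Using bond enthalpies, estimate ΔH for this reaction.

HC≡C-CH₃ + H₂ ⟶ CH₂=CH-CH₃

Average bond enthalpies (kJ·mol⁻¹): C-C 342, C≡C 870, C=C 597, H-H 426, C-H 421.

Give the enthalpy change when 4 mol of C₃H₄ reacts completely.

ΔH = −572 kJ

Bonds broken (reactants):
  C≡C: 1 × 870 = 870
  C-C: 1 × 342 = 342
  C-H: 4 × 421 = 1684
  H-H: 1 × 426 = 426
  Σ(broken) = 3322 kJ
Bonds formed (products):
  C-C: 1 × 342 = 342
  C-H: 6 × 421 = 2526
  C=C: 1 × 597 = 597
  Σ(formed) = 3465 kJ
ΔH = Σ(broken) − Σ(formed) = 3322 − 3465 = −143 kJ
For 4× the reaction as written: 4 × (−143) = −572 kJ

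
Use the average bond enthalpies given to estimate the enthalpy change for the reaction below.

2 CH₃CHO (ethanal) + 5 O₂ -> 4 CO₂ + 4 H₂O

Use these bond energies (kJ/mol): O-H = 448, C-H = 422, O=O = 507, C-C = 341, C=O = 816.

Bonds broken (reactants):
  C-C: 2 × 341 = 682
  C-H: 8 × 422 = 3376
  C=O: 2 × 816 = 1632
  O=O: 5 × 507 = 2535
  Σ(broken) = 8225 kJ
Bonds formed (products):
  C=O: 8 × 816 = 6528
  O-H: 8 × 448 = 3584
  Σ(formed) = 10112 kJ
ΔH = Σ(broken) − Σ(formed) = 8225 − 10112 = −1887 kJ

ΔH ≈ −1887 kJ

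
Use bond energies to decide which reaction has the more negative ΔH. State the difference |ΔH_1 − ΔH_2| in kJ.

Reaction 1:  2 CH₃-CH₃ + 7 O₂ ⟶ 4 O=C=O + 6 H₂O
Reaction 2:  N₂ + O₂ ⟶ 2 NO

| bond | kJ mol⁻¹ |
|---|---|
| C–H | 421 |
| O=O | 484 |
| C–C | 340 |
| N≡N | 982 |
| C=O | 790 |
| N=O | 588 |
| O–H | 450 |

Reaction 1:
  Bonds broken (reactants):
    C–C: 2 × 340 = 680
    C–H: 12 × 421 = 5052
    O=O: 7 × 484 = 3388
    Σ(broken) = 9120 kJ
  Bonds formed (products):
    C=O: 8 × 790 = 6320
    O–H: 12 × 450 = 5400
    Σ(formed) = 11720 kJ
  ΔH_1 = 9120 − 11720 = −2600 kJ
Reaction 2:
  Bonds broken (reactants):
    N≡N: 1 × 982 = 982
    O=O: 1 × 484 = 484
    Σ(broken) = 1466 kJ
  Bonds formed (products):
    N=O: 2 × 588 = 1176
    Σ(formed) = 1176 kJ
  ΔH_2 = 1466 − 1176 = +290 kJ
ΔH_1 − ΔH_2 = −2890 kJ, so reaction 1 has the more negative ΔH; |ΔH_1 − ΔH_2| = 2890 kJ.

Reaction 1, by 2890 kJ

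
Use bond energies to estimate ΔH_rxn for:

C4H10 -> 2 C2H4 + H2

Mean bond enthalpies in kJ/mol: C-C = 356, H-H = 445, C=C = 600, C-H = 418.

Bonds broken (reactants):
  C-C: 3 × 356 = 1068
  C-H: 10 × 418 = 4180
  Σ(broken) = 5248 kJ
Bonds formed (products):
  C-H: 8 × 418 = 3344
  C=C: 2 × 600 = 1200
  H-H: 1 × 445 = 445
  Σ(formed) = 4989 kJ
ΔH = Σ(broken) − Σ(formed) = 5248 − 4989 = +259 kJ

ΔH ≈ +259 kJ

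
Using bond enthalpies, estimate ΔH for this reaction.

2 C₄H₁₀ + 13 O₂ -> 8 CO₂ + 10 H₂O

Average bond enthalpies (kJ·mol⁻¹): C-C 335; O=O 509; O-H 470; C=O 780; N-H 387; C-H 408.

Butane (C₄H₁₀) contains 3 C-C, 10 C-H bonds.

Bonds broken (reactants):
  C-C: 6 × 335 = 2010
  C-H: 20 × 408 = 8160
  O=O: 13 × 509 = 6617
  Σ(broken) = 16787 kJ
Bonds formed (products):
  C=O: 16 × 780 = 12480
  O-H: 20 × 470 = 9400
  Σ(formed) = 21880 kJ
ΔH = Σ(broken) − Σ(formed) = 16787 − 21880 = −5093 kJ

ΔH ≈ −5093 kJ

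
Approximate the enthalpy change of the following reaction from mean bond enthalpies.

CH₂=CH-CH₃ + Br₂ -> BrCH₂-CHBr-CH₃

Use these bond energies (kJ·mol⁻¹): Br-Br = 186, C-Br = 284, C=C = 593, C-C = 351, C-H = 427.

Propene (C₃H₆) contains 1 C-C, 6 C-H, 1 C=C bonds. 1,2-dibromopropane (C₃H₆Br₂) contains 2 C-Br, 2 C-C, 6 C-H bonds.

ΔH ≈ −140 kJ

Bonds broken (reactants):
  Br-Br: 1 × 186 = 186
  C-C: 1 × 351 = 351
  C-H: 6 × 427 = 2562
  C=C: 1 × 593 = 593
  Σ(broken) = 3692 kJ
Bonds formed (products):
  C-Br: 2 × 284 = 568
  C-C: 2 × 351 = 702
  C-H: 6 × 427 = 2562
  Σ(formed) = 3832 kJ
ΔH = Σ(broken) − Σ(formed) = 3692 − 3832 = −140 kJ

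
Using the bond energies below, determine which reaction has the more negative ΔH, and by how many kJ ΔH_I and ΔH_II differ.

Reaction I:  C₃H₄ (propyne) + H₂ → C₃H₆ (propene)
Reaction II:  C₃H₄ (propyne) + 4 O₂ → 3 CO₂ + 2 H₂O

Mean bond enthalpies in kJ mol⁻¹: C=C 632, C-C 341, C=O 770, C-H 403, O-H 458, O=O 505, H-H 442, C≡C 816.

Reaction I:
  Bonds broken (reactants):
    C≡C: 1 × 816 = 816
    C-C: 1 × 341 = 341
    C-H: 4 × 403 = 1612
    H-H: 1 × 442 = 442
    Σ(broken) = 3211 kJ
  Bonds formed (products):
    C-C: 1 × 341 = 341
    C-H: 6 × 403 = 2418
    C=C: 1 × 632 = 632
    Σ(formed) = 3391 kJ
  ΔH_I = 3211 − 3391 = −180 kJ
Reaction II:
  Bonds broken (reactants):
    C≡C: 1 × 816 = 816
    C-C: 1 × 341 = 341
    C-H: 4 × 403 = 1612
    O=O: 4 × 505 = 2020
    Σ(broken) = 4789 kJ
  Bonds formed (products):
    C=O: 6 × 770 = 4620
    O-H: 4 × 458 = 1832
    Σ(formed) = 6452 kJ
  ΔH_II = 4789 − 6452 = −1663 kJ
ΔH_I − ΔH_II = +1483 kJ, so reaction II has the more negative ΔH; |ΔH_I − ΔH_II| = 1483 kJ.

Reaction II, by 1483 kJ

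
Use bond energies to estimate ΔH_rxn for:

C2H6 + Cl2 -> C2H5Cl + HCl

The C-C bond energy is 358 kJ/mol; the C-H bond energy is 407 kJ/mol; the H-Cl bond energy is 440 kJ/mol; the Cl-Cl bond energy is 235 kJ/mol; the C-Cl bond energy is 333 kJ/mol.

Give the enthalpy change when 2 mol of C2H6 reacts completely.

ΔH = −262 kJ

Bonds broken (reactants):
  C-C: 1 × 358 = 358
  C-H: 6 × 407 = 2442
  Cl-Cl: 1 × 235 = 235
  Σ(broken) = 3035 kJ
Bonds formed (products):
  C-C: 1 × 358 = 358
  C-Cl: 1 × 333 = 333
  C-H: 5 × 407 = 2035
  H-Cl: 1 × 440 = 440
  Σ(formed) = 3166 kJ
ΔH = Σ(broken) − Σ(formed) = 3035 − 3166 = −131 kJ
For 2× the reaction as written: 2 × (−131) = −262 kJ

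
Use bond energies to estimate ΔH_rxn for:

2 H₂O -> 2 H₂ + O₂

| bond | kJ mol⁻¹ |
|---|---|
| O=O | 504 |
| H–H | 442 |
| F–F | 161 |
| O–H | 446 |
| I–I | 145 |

ΔH ≈ +396 kJ

Bonds broken (reactants):
  O–H: 4 × 446 = 1784
  Σ(broken) = 1784 kJ
Bonds formed (products):
  H–H: 2 × 442 = 884
  O=O: 1 × 504 = 504
  Σ(formed) = 1388 kJ
ΔH = Σ(broken) − Σ(formed) = 1784 − 1388 = +396 kJ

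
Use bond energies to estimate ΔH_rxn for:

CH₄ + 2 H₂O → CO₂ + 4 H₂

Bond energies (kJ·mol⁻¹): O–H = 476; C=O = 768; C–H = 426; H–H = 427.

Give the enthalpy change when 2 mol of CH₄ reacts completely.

ΔH = +728 kJ

Bonds broken (reactants):
  C–H: 4 × 426 = 1704
  O–H: 4 × 476 = 1904
  Σ(broken) = 3608 kJ
Bonds formed (products):
  C=O: 2 × 768 = 1536
  H–H: 4 × 427 = 1708
  Σ(formed) = 3244 kJ
ΔH = Σ(broken) − Σ(formed) = 3608 − 3244 = +364 kJ
For 2× the reaction as written: 2 × (+364) = +728 kJ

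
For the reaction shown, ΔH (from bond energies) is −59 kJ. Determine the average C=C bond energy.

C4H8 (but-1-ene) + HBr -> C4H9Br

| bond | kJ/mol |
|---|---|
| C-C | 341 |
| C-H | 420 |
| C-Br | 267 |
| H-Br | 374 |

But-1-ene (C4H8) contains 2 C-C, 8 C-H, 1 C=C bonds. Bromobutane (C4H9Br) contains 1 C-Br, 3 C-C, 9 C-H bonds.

Let D be the C=C bond energy.
Σ(broken) = 2×341 + 8×420 + 1×D + 1×374 = 4416 + D
Σ(formed) = 1×267 + 3×341 + 9×420 = 5070
ΔH = Σ(broken) − Σ(formed) = (4416 + D) − (5070) = −654 + D
Setting this equal to −59 kJ gives D = 595 kJ/mol.

D(C=C) ≈ 595 kJ/mol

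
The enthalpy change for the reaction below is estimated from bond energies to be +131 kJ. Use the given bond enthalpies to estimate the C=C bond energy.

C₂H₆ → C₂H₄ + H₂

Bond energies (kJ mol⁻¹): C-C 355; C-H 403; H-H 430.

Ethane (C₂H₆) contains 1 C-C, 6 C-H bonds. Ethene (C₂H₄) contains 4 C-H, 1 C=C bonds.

Let D be the C=C bond energy.
Σ(broken) = 1×355 + 6×403 = 2773
Σ(formed) = 4×403 + 1×D + 1×430 = 2042 + D
ΔH = Σ(broken) − Σ(formed) = (2773) − (2042 + D) = +731 − D
Setting this equal to +131 kJ gives D = 600 kJ/mol.

D(C=C) ≈ 600 kJ/mol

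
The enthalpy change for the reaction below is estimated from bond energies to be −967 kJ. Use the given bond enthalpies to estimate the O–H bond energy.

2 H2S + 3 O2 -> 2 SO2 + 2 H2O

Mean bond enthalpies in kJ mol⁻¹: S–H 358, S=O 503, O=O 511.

Let D be the O–H bond energy.
Σ(broken) = 3×511 + 4×358 = 2965
Σ(formed) = 4×D + 4×503 = 2012 + 4D
ΔH = Σ(broken) − Σ(formed) = (2965) − (2012 + 4D) = +953 − 4D
Setting this equal to −967 kJ gives 4D = 1920, so D = 480 kJ/mol.

D(O–H) ≈ 480 kJ/mol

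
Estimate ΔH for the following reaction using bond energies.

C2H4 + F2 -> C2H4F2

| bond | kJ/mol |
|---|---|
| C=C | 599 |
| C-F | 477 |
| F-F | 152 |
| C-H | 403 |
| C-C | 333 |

ΔH ≈ −536 kJ

Bonds broken (reactants):
  C-H: 4 × 403 = 1612
  C=C: 1 × 599 = 599
  F-F: 1 × 152 = 152
  Σ(broken) = 2363 kJ
Bonds formed (products):
  C-C: 1 × 333 = 333
  C-F: 2 × 477 = 954
  C-H: 4 × 403 = 1612
  Σ(formed) = 2899 kJ
ΔH = Σ(broken) − Σ(formed) = 2363 − 2899 = −536 kJ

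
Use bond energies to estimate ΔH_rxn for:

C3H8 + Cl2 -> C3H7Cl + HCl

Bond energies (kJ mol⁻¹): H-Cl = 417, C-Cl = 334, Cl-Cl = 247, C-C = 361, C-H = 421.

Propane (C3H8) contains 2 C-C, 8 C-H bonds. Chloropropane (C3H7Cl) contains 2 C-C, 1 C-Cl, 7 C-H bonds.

ΔH ≈ −83 kJ

Bonds broken (reactants):
  C-C: 2 × 361 = 722
  C-H: 8 × 421 = 3368
  Cl-Cl: 1 × 247 = 247
  Σ(broken) = 4337 kJ
Bonds formed (products):
  C-C: 2 × 361 = 722
  C-Cl: 1 × 334 = 334
  C-H: 7 × 421 = 2947
  H-Cl: 1 × 417 = 417
  Σ(formed) = 4420 kJ
ΔH = Σ(broken) − Σ(formed) = 4337 − 4420 = −83 kJ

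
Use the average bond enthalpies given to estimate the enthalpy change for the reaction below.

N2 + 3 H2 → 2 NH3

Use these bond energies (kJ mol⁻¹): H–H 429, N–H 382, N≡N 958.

Bonds broken (reactants):
  H–H: 3 × 429 = 1287
  N≡N: 1 × 958 = 958
  Σ(broken) = 2245 kJ
Bonds formed (products):
  N–H: 6 × 382 = 2292
  Σ(formed) = 2292 kJ
ΔH = Σ(broken) − Σ(formed) = 2245 − 2292 = −47 kJ

ΔH ≈ −47 kJ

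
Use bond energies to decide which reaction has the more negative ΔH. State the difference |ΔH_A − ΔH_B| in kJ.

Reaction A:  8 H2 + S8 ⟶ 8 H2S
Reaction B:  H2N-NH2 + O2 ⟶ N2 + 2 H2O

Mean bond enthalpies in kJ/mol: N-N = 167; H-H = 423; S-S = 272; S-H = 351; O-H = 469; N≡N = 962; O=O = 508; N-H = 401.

Reaction A:
  Bonds broken (reactants):
    H-H: 8 × 423 = 3384
    S-S: 8 × 272 = 2176
    Σ(broken) = 5560 kJ
  Bonds formed (products):
    S-H: 16 × 351 = 5616
    Σ(formed) = 5616 kJ
  ΔH_A = 5560 − 5616 = −56 kJ
Reaction B:
  Bonds broken (reactants):
    N-H: 4 × 401 = 1604
    N-N: 1 × 167 = 167
    O=O: 1 × 508 = 508
    Σ(broken) = 2279 kJ
  Bonds formed (products):
    N≡N: 1 × 962 = 962
    O-H: 4 × 469 = 1876
    Σ(formed) = 2838 kJ
  ΔH_B = 2279 − 2838 = −559 kJ
ΔH_A − ΔH_B = +503 kJ, so reaction B has the more negative ΔH; |ΔH_A − ΔH_B| = 503 kJ.

Reaction B, by 503 kJ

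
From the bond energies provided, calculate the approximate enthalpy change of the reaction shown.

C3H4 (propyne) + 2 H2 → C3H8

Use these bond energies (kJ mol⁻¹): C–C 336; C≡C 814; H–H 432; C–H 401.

ΔH ≈ −262 kJ

Bonds broken (reactants):
  C≡C: 1 × 814 = 814
  C–C: 1 × 336 = 336
  C–H: 4 × 401 = 1604
  H–H: 2 × 432 = 864
  Σ(broken) = 3618 kJ
Bonds formed (products):
  C–C: 2 × 336 = 672
  C–H: 8 × 401 = 3208
  Σ(formed) = 3880 kJ
ΔH = Σ(broken) − Σ(formed) = 3618 − 3880 = −262 kJ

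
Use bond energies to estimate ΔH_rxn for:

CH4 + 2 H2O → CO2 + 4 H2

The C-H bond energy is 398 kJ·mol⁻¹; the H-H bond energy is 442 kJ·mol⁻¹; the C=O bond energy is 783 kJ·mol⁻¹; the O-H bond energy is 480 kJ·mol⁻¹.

Bonds broken (reactants):
  C-H: 4 × 398 = 1592
  O-H: 4 × 480 = 1920
  Σ(broken) = 3512 kJ
Bonds formed (products):
  C=O: 2 × 783 = 1566
  H-H: 4 × 442 = 1768
  Σ(formed) = 3334 kJ
ΔH = Σ(broken) − Σ(formed) = 3512 − 3334 = +178 kJ

ΔH ≈ +178 kJ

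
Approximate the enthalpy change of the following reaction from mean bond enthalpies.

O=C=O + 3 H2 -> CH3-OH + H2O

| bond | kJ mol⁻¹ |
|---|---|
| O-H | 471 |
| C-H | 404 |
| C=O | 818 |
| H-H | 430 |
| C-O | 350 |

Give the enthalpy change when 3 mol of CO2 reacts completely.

Bonds broken (reactants):
  C=O: 2 × 818 = 1636
  H-H: 3 × 430 = 1290
  Σ(broken) = 2926 kJ
Bonds formed (products):
  C-H: 3 × 404 = 1212
  C-O: 1 × 350 = 350
  O-H: 3 × 471 = 1413
  Σ(formed) = 2975 kJ
ΔH = Σ(broken) − Σ(formed) = 2926 − 2975 = −49 kJ
For 3× the reaction as written: 3 × (−49) = −147 kJ

ΔH = −147 kJ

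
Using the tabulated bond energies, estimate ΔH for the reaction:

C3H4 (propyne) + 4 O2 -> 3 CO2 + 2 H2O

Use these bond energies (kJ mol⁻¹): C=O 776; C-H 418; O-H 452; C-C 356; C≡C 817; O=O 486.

Bonds broken (reactants):
  C≡C: 1 × 817 = 817
  C-C: 1 × 356 = 356
  C-H: 4 × 418 = 1672
  O=O: 4 × 486 = 1944
  Σ(broken) = 4789 kJ
Bonds formed (products):
  C=O: 6 × 776 = 4656
  O-H: 4 × 452 = 1808
  Σ(formed) = 6464 kJ
ΔH = Σ(broken) − Σ(formed) = 4789 − 6464 = −1675 kJ

ΔH ≈ −1675 kJ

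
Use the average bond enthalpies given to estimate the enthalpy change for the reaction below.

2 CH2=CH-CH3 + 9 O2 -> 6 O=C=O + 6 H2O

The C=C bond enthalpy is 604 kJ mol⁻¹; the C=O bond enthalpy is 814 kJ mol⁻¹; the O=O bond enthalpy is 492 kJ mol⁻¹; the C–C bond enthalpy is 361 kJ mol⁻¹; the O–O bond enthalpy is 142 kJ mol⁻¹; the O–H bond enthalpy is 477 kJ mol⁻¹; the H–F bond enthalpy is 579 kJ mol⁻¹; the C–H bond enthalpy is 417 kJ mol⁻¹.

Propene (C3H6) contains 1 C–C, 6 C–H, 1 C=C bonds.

ΔH ≈ −4130 kJ

Bonds broken (reactants):
  C–C: 2 × 361 = 722
  C–H: 12 × 417 = 5004
  C=C: 2 × 604 = 1208
  O=O: 9 × 492 = 4428
  Σ(broken) = 11362 kJ
Bonds formed (products):
  C=O: 12 × 814 = 9768
  O–H: 12 × 477 = 5724
  Σ(formed) = 15492 kJ
ΔH = Σ(broken) − Σ(formed) = 11362 − 15492 = −4130 kJ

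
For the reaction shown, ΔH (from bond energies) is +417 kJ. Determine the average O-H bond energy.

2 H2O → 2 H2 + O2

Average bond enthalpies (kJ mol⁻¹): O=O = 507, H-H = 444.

D(O-H) ≈ 453 kJ/mol

Let D be the O-H bond energy.
Σ(broken) = 4×D = 4D
Σ(formed) = 2×444 + 1×507 = 1395
ΔH = Σ(broken) − Σ(formed) = (4D) − (1395) = −1395 + 4D
Setting this equal to +417 kJ gives 4D = 1812, so D = 453 kJ/mol.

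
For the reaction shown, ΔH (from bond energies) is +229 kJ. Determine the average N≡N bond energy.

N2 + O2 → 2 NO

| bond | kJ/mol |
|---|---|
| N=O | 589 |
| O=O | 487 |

D(N≡N) ≈ 920 kJ/mol

Let D be the N≡N bond energy.
Σ(broken) = 1×D + 1×487 = 487 + D
Σ(formed) = 2×589 = 1178
ΔH = Σ(broken) − Σ(formed) = (487 + D) − (1178) = −691 + D
Setting this equal to +229 kJ gives D = 920 kJ/mol.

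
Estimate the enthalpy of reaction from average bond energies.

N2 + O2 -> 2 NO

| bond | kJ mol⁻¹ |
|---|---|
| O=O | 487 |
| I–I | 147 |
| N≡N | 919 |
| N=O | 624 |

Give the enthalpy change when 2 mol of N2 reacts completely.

Bonds broken (reactants):
  N≡N: 1 × 919 = 919
  O=O: 1 × 487 = 487
  Σ(broken) = 1406 kJ
Bonds formed (products):
  N=O: 2 × 624 = 1248
  Σ(formed) = 1248 kJ
ΔH = Σ(broken) − Σ(formed) = 1406 − 1248 = +158 kJ
For 2× the reaction as written: 2 × (+158) = +316 kJ

ΔH = +316 kJ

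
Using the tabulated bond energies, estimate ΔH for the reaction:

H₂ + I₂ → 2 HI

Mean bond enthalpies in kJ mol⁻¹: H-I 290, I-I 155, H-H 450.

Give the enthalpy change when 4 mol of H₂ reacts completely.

Bonds broken (reactants):
  H-H: 1 × 450 = 450
  I-I: 1 × 155 = 155
  Σ(broken) = 605 kJ
Bonds formed (products):
  H-I: 2 × 290 = 580
  Σ(formed) = 580 kJ
ΔH = Σ(broken) − Σ(formed) = 605 − 580 = +25 kJ
For 4× the reaction as written: 4 × (+25) = +100 kJ

ΔH = +100 kJ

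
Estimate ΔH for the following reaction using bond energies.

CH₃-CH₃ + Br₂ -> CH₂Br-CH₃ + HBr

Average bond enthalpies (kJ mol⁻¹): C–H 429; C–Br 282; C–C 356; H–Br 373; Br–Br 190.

Bonds broken (reactants):
  Br–Br: 1 × 190 = 190
  C–C: 1 × 356 = 356
  C–H: 6 × 429 = 2574
  Σ(broken) = 3120 kJ
Bonds formed (products):
  C–Br: 1 × 282 = 282
  C–C: 1 × 356 = 356
  C–H: 5 × 429 = 2145
  H–Br: 1 × 373 = 373
  Σ(formed) = 3156 kJ
ΔH = Σ(broken) − Σ(formed) = 3120 − 3156 = −36 kJ

ΔH ≈ −36 kJ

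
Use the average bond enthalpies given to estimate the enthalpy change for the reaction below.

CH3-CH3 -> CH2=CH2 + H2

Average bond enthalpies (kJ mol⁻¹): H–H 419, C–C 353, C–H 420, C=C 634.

Bonds broken (reactants):
  C–C: 1 × 353 = 353
  C–H: 6 × 420 = 2520
  Σ(broken) = 2873 kJ
Bonds formed (products):
  C–H: 4 × 420 = 1680
  C=C: 1 × 634 = 634
  H–H: 1 × 419 = 419
  Σ(formed) = 2733 kJ
ΔH = Σ(broken) − Σ(formed) = 2873 − 2733 = +140 kJ

ΔH ≈ +140 kJ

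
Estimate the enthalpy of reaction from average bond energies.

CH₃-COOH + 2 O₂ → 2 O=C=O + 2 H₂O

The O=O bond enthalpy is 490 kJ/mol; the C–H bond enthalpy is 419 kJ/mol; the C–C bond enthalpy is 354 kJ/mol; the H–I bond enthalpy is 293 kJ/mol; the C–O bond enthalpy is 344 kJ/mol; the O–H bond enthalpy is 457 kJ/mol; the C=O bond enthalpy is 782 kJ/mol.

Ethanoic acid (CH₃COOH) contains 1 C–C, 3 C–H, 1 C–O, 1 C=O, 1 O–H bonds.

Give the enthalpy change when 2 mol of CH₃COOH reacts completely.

Bonds broken (reactants):
  C–C: 1 × 354 = 354
  C–H: 3 × 419 = 1257
  C–O: 1 × 344 = 344
  C=O: 1 × 782 = 782
  O–H: 1 × 457 = 457
  O=O: 2 × 490 = 980
  Σ(broken) = 4174 kJ
Bonds formed (products):
  C=O: 4 × 782 = 3128
  O–H: 4 × 457 = 1828
  Σ(formed) = 4956 kJ
ΔH = Σ(broken) − Σ(formed) = 4174 − 4956 = −782 kJ
For 2× the reaction as written: 2 × (−782) = −1564 kJ

ΔH = −1564 kJ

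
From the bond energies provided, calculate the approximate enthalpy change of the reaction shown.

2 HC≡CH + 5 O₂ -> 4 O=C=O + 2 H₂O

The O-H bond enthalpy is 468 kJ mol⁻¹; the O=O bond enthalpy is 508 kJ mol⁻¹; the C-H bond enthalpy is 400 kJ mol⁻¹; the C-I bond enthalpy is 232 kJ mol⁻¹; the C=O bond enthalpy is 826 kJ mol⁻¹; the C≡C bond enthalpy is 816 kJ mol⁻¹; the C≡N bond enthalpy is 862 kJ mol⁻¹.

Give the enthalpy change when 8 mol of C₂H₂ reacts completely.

ΔH = −10832 kJ

Bonds broken (reactants):
  C≡C: 2 × 816 = 1632
  C-H: 4 × 400 = 1600
  O=O: 5 × 508 = 2540
  Σ(broken) = 5772 kJ
Bonds formed (products):
  C=O: 8 × 826 = 6608
  O-H: 4 × 468 = 1872
  Σ(formed) = 8480 kJ
ΔH = Σ(broken) − Σ(formed) = 5772 − 8480 = −2708 kJ
For 4× the reaction as written: 4 × (−2708) = −10832 kJ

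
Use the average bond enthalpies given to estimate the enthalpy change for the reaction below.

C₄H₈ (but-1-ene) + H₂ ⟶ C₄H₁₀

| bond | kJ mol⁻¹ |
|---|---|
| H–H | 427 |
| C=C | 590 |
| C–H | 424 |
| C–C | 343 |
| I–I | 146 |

Bonds broken (reactants):
  C–C: 2 × 343 = 686
  C–H: 8 × 424 = 3392
  C=C: 1 × 590 = 590
  H–H: 1 × 427 = 427
  Σ(broken) = 5095 kJ
Bonds formed (products):
  C–C: 3 × 343 = 1029
  C–H: 10 × 424 = 4240
  Σ(formed) = 5269 kJ
ΔH = Σ(broken) − Σ(formed) = 5095 − 5269 = −174 kJ

ΔH ≈ −174 kJ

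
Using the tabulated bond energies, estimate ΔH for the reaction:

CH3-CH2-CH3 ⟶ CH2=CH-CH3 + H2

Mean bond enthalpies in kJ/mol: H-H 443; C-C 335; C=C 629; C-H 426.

Bonds broken (reactants):
  C-C: 2 × 335 = 670
  C-H: 8 × 426 = 3408
  Σ(broken) = 4078 kJ
Bonds formed (products):
  C-C: 1 × 335 = 335
  C-H: 6 × 426 = 2556
  C=C: 1 × 629 = 629
  H-H: 1 × 443 = 443
  Σ(formed) = 3963 kJ
ΔH = Σ(broken) − Σ(formed) = 4078 − 3963 = +115 kJ

ΔH ≈ +115 kJ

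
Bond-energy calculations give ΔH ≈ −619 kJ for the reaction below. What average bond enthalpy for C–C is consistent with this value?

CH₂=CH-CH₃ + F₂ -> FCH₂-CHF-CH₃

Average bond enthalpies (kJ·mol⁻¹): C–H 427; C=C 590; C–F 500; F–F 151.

D(C–C) ≈ 360 kJ/mol

Let D be the C–C bond energy.
Σ(broken) = 1×D + 6×427 + 1×590 + 1×151 = 3303 + D
Σ(formed) = 2×D + 2×500 + 6×427 = 3562 + 2D
ΔH = Σ(broken) − Σ(formed) = (3303 + D) − (3562 + 2D) = −259 − D
Setting this equal to −619 kJ gives D = 360 kJ/mol.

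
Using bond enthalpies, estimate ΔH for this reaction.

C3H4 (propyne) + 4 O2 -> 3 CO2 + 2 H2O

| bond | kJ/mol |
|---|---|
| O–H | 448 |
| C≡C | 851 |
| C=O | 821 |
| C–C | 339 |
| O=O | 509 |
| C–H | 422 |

Bonds broken (reactants):
  C≡C: 1 × 851 = 851
  C–C: 1 × 339 = 339
  C–H: 4 × 422 = 1688
  O=O: 4 × 509 = 2036
  Σ(broken) = 4914 kJ
Bonds formed (products):
  C=O: 6 × 821 = 4926
  O–H: 4 × 448 = 1792
  Σ(formed) = 6718 kJ
ΔH = Σ(broken) − Σ(formed) = 4914 − 6718 = −1804 kJ

ΔH ≈ −1804 kJ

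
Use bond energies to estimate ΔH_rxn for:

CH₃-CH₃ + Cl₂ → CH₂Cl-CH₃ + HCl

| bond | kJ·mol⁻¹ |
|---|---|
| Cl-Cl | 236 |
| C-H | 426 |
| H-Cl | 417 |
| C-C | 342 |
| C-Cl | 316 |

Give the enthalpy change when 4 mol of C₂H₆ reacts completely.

Bonds broken (reactants):
  C-C: 1 × 342 = 342
  C-H: 6 × 426 = 2556
  Cl-Cl: 1 × 236 = 236
  Σ(broken) = 3134 kJ
Bonds formed (products):
  C-C: 1 × 342 = 342
  C-Cl: 1 × 316 = 316
  C-H: 5 × 426 = 2130
  H-Cl: 1 × 417 = 417
  Σ(formed) = 3205 kJ
ΔH = Σ(broken) − Σ(formed) = 3134 − 3205 = −71 kJ
For 4× the reaction as written: 4 × (−71) = −284 kJ

ΔH = −284 kJ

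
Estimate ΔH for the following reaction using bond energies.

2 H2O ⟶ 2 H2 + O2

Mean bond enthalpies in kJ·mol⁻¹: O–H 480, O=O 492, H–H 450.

Bonds broken (reactants):
  O–H: 4 × 480 = 1920
  Σ(broken) = 1920 kJ
Bonds formed (products):
  H–H: 2 × 450 = 900
  O=O: 1 × 492 = 492
  Σ(formed) = 1392 kJ
ΔH = Σ(broken) − Σ(formed) = 1920 − 1392 = +528 kJ

ΔH ≈ +528 kJ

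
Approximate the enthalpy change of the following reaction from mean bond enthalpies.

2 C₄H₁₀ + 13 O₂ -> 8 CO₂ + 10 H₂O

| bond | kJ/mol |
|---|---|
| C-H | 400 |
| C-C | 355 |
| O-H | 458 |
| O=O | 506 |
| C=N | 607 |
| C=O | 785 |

ΔH ≈ −5012 kJ

Bonds broken (reactants):
  C-C: 6 × 355 = 2130
  C-H: 20 × 400 = 8000
  O=O: 13 × 506 = 6578
  Σ(broken) = 16708 kJ
Bonds formed (products):
  C=O: 16 × 785 = 12560
  O-H: 20 × 458 = 9160
  Σ(formed) = 21720 kJ
ΔH = Σ(broken) − Σ(formed) = 16708 − 21720 = −5012 kJ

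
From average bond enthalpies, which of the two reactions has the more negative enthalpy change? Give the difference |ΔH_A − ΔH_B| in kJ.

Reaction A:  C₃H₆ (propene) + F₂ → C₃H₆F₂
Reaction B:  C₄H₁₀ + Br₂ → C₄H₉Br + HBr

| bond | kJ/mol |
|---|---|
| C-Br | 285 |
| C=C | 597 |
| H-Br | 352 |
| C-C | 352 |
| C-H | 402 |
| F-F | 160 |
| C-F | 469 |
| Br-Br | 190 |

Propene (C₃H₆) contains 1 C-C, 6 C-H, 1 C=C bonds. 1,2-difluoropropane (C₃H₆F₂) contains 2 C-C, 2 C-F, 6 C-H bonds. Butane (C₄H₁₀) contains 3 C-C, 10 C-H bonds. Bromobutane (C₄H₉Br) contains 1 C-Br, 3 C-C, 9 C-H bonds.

Reaction A, by 488 kJ

Reaction A:
  Bonds broken (reactants):
    C-C: 1 × 352 = 352
    C-H: 6 × 402 = 2412
    C=C: 1 × 597 = 597
    F-F: 1 × 160 = 160
    Σ(broken) = 3521 kJ
  Bonds formed (products):
    C-C: 2 × 352 = 704
    C-F: 2 × 469 = 938
    C-H: 6 × 402 = 2412
    Σ(formed) = 4054 kJ
  ΔH_A = 3521 − 4054 = −533 kJ
Reaction B:
  Bonds broken (reactants):
    Br-Br: 1 × 190 = 190
    C-C: 3 × 352 = 1056
    C-H: 10 × 402 = 4020
    Σ(broken) = 5266 kJ
  Bonds formed (products):
    C-Br: 1 × 285 = 285
    C-C: 3 × 352 = 1056
    C-H: 9 × 402 = 3618
    H-Br: 1 × 352 = 352
    Σ(formed) = 5311 kJ
  ΔH_B = 5266 − 5311 = −45 kJ
ΔH_A − ΔH_B = −488 kJ, so reaction A has the more negative ΔH; |ΔH_A − ΔH_B| = 488 kJ.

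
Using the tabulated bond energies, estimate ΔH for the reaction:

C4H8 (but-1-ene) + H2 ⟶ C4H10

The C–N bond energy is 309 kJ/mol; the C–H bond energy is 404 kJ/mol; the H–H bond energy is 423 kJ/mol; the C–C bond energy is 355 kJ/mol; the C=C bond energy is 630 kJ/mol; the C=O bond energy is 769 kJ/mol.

ΔH ≈ −110 kJ

Bonds broken (reactants):
  C–C: 2 × 355 = 710
  C–H: 8 × 404 = 3232
  C=C: 1 × 630 = 630
  H–H: 1 × 423 = 423
  Σ(broken) = 4995 kJ
Bonds formed (products):
  C–C: 3 × 355 = 1065
  C–H: 10 × 404 = 4040
  Σ(formed) = 5105 kJ
ΔH = Σ(broken) − Σ(formed) = 4995 − 5105 = −110 kJ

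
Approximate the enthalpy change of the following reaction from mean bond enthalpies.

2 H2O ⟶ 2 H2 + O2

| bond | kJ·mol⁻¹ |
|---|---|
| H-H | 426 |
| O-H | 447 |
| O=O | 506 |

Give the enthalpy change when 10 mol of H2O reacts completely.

Bonds broken (reactants):
  O-H: 4 × 447 = 1788
  Σ(broken) = 1788 kJ
Bonds formed (products):
  H-H: 2 × 426 = 852
  O=O: 1 × 506 = 506
  Σ(formed) = 1358 kJ
ΔH = Σ(broken) − Σ(formed) = 1788 − 1358 = +430 kJ
For 5× the reaction as written: 5 × (+430) = +2150 kJ

ΔH = +2150 kJ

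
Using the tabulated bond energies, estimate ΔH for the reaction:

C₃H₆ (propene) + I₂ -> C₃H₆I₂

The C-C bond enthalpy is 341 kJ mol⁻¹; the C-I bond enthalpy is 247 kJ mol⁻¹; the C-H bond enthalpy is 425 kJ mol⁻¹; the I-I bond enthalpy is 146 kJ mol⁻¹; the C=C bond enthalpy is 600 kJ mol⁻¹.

Bonds broken (reactants):
  C-C: 1 × 341 = 341
  C-H: 6 × 425 = 2550
  C=C: 1 × 600 = 600
  I-I: 1 × 146 = 146
  Σ(broken) = 3637 kJ
Bonds formed (products):
  C-C: 2 × 341 = 682
  C-H: 6 × 425 = 2550
  C-I: 2 × 247 = 494
  Σ(formed) = 3726 kJ
ΔH = Σ(broken) − Σ(formed) = 3637 − 3726 = −89 kJ

ΔH ≈ −89 kJ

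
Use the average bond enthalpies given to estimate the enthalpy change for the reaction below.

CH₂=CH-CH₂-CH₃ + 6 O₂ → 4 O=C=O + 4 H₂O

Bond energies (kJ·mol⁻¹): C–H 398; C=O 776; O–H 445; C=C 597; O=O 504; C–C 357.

ΔH ≈ −2249 kJ

Bonds broken (reactants):
  C–C: 2 × 357 = 714
  C–H: 8 × 398 = 3184
  C=C: 1 × 597 = 597
  O=O: 6 × 504 = 3024
  Σ(broken) = 7519 kJ
Bonds formed (products):
  C=O: 8 × 776 = 6208
  O–H: 8 × 445 = 3560
  Σ(formed) = 9768 kJ
ΔH = Σ(broken) − Σ(formed) = 7519 − 9768 = −2249 kJ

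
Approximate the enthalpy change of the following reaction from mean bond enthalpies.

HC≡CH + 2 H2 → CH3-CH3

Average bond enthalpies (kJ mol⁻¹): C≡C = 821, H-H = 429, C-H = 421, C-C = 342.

Bonds broken (reactants):
  C≡C: 1 × 821 = 821
  C-H: 2 × 421 = 842
  H-H: 2 × 429 = 858
  Σ(broken) = 2521 kJ
Bonds formed (products):
  C-C: 1 × 342 = 342
  C-H: 6 × 421 = 2526
  Σ(formed) = 2868 kJ
ΔH = Σ(broken) − Σ(formed) = 2521 − 2868 = −347 kJ

ΔH ≈ −347 kJ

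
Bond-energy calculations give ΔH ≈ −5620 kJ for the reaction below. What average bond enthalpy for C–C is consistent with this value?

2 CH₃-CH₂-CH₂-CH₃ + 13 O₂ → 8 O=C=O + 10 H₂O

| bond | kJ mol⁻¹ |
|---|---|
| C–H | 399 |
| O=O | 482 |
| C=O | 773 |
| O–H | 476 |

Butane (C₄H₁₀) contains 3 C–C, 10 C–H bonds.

D(C–C) ≈ 337 kJ/mol

Let D be the C–C bond energy.
Σ(broken) = 6×D + 20×399 + 13×482 = 14246 + 6D
Σ(formed) = 16×773 + 20×476 = 21888
ΔH = Σ(broken) − Σ(formed) = (14246 + 6D) − (21888) = −7642 + 6D
Setting this equal to −5620 kJ gives 6D = 2022, so D = 337 kJ/mol.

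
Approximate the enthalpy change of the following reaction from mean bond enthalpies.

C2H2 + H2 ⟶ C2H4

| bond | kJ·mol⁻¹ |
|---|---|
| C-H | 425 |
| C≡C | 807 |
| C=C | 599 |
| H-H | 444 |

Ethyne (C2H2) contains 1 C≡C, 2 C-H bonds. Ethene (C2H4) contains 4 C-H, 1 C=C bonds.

Bonds broken (reactants):
  C≡C: 1 × 807 = 807
  C-H: 2 × 425 = 850
  H-H: 1 × 444 = 444
  Σ(broken) = 2101 kJ
Bonds formed (products):
  C-H: 4 × 425 = 1700
  C=C: 1 × 599 = 599
  Σ(formed) = 2299 kJ
ΔH = Σ(broken) − Σ(formed) = 2101 − 2299 = −198 kJ

ΔH ≈ −198 kJ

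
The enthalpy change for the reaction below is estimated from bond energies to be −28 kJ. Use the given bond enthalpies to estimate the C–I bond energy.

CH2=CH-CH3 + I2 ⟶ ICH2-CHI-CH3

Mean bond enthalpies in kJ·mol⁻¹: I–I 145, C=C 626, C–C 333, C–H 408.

Let D be the C–I bond energy.
Σ(broken) = 1×333 + 6×408 + 1×626 + 1×145 = 3552
Σ(formed) = 2×333 + 6×408 + 2×D = 3114 + 2D
ΔH = Σ(broken) − Σ(formed) = (3552) − (3114 + 2D) = +438 − 2D
Setting this equal to −28 kJ gives 2D = 466, so D = 233 kJ/mol.

D(C–I) ≈ 233 kJ/mol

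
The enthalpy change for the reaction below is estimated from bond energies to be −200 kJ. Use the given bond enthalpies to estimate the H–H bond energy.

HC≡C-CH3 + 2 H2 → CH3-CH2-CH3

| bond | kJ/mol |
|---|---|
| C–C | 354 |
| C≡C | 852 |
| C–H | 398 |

D(H–H) ≈ 447 kJ/mol

Let D be the H–H bond energy.
Σ(broken) = 1×852 + 1×354 + 4×398 + 2×D = 2798 + 2D
Σ(formed) = 2×354 + 8×398 = 3892
ΔH = Σ(broken) − Σ(formed) = (2798 + 2D) − (3892) = −1094 + 2D
Setting this equal to −200 kJ gives 2D = 894, so D = 447 kJ/mol.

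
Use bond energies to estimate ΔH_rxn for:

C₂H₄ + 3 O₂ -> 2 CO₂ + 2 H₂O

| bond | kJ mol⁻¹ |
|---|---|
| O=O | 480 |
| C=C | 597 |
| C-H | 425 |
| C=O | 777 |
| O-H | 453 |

ΔH ≈ −1183 kJ

Bonds broken (reactants):
  C-H: 4 × 425 = 1700
  C=C: 1 × 597 = 597
  O=O: 3 × 480 = 1440
  Σ(broken) = 3737 kJ
Bonds formed (products):
  C=O: 4 × 777 = 3108
  O-H: 4 × 453 = 1812
  Σ(formed) = 4920 kJ
ΔH = Σ(broken) − Σ(formed) = 3737 − 4920 = −1183 kJ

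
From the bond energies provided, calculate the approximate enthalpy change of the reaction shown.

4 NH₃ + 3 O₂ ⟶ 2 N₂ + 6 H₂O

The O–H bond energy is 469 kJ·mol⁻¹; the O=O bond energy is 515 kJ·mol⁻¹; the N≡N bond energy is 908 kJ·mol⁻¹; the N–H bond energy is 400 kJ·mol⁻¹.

Bonds broken (reactants):
  N–H: 12 × 400 = 4800
  O=O: 3 × 515 = 1545
  Σ(broken) = 6345 kJ
Bonds formed (products):
  N≡N: 2 × 908 = 1816
  O–H: 12 × 469 = 5628
  Σ(formed) = 7444 kJ
ΔH = Σ(broken) − Σ(formed) = 6345 − 7444 = −1099 kJ

ΔH ≈ −1099 kJ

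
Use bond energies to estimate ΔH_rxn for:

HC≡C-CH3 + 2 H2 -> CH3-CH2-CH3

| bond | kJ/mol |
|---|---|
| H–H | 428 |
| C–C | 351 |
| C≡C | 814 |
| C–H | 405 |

ΔH ≈ −301 kJ

Bonds broken (reactants):
  C≡C: 1 × 814 = 814
  C–C: 1 × 351 = 351
  C–H: 4 × 405 = 1620
  H–H: 2 × 428 = 856
  Σ(broken) = 3641 kJ
Bonds formed (products):
  C–C: 2 × 351 = 702
  C–H: 8 × 405 = 3240
  Σ(formed) = 3942 kJ
ΔH = Σ(broken) − Σ(formed) = 3641 − 3942 = −301 kJ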